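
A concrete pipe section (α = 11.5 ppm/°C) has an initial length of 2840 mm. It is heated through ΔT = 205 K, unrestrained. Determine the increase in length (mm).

6.70 mm

ΔL = α·L₀·ΔT = 11.5×10⁻⁶ × 2840 mm × 205.0 K = 6.70 mm.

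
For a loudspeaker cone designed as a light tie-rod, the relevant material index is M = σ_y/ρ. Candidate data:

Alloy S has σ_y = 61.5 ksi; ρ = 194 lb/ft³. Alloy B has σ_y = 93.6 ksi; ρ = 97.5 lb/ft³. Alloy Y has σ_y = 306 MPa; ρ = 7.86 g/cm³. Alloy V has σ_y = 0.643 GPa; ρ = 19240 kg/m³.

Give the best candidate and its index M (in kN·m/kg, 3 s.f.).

alloy B, M = 413 kN·m/kg

Putting every candidate on a common basis:
  alloy S: σ_y = 424.0 MPa, ρ = 3108 kg/m³
  alloy B: σ_y = 645.3 MPa, ρ = 1562 kg/m³
  alloy Y: σ_y = 306.0 MPa, ρ = 7860 kg/m³
  alloy V: σ_y = 643.0 MPa, ρ = 19240 kg/m³
  alloy B: M = 413 kN·m/kg
  alloy S: M = 136 kN·m/kg
  alloy Y: M = 38.9 kN·m/kg
  alloy V: M = 33.4 kN·m/kg
The maximum is for alloy B.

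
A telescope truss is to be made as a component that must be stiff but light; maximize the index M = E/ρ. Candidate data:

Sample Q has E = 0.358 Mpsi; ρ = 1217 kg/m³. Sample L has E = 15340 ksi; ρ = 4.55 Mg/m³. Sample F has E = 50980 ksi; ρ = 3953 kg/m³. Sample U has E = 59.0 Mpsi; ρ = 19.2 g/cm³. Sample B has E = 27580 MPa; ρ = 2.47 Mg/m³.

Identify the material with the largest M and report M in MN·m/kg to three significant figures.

Normalizing units and computing the index:
  sample Q: E = 2.468 GPa, ρ = 1217 kg/m³
  sample L: E = 105.8 GPa, ρ = 4550 kg/m³
  sample F: E = 351.5 GPa, ρ = 3953 kg/m³
  sample U: E = 406.8 GPa, ρ = 19200 kg/m³
  sample B: E = 27.58 GPa, ρ = 2470 kg/m³
  sample F: M = 88.9 MN·m/kg
  sample L: M = 23.2 MN·m/kg
  sample U: M = 21.2 MN·m/kg
  sample B: M = 11.2 MN·m/kg
  sample Q: M = 2.03 MN·m/kg
Sample F ranks first.

sample F, M = 88.9 MN·m/kg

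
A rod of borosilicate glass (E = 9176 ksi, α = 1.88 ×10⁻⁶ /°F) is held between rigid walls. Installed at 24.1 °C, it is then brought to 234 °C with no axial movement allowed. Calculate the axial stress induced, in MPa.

44.9 MPa

E = 9176 ksi = 63.27 GPa.
α = 1.88×10⁻⁶/°F × 9/5 = 3.38×10⁻⁶/K.
ΔT = 209.9 K. Constrained thermal stress σ = E·α·ΔT = 63.27×10³ MPa × 3.38×10⁻⁶ × 209.9 = 44.9 MPa (compressive).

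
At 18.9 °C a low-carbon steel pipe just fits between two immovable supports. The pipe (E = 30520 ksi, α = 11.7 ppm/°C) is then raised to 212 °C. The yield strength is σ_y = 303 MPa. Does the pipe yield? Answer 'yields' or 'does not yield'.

E = 30520 ksi = 210.4 GPa.
ΔT = 193.1 K. Constrained thermal stress σ = E·α·ΔT = 210.4×10³ MPa × 11.7×10⁻⁶ × 193.1 = 475 MPa (compressive).
Compare to σ_y = 303 MPa: σ ≥ σ_y, so it yields.

yields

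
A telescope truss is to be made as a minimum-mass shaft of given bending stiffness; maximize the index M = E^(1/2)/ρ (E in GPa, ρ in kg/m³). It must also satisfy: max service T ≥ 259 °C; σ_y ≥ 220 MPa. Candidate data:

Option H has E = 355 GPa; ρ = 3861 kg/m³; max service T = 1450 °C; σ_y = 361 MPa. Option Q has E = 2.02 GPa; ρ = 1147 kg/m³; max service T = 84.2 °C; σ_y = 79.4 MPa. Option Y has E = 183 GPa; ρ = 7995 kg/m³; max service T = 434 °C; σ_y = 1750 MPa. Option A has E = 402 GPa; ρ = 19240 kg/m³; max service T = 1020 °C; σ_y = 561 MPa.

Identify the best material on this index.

option H

Screen on constraints: max service T ≥ 259 °C; σ_y ≥ 220 MPa. Survivors: option H, option Y, option A.
Computing M directly (units already consistent):
  option H: M = 4.88×10⁻³
  option Y: M = 1.69×10⁻³
  option A: M = 1.04×10⁻³
Highest index: option H.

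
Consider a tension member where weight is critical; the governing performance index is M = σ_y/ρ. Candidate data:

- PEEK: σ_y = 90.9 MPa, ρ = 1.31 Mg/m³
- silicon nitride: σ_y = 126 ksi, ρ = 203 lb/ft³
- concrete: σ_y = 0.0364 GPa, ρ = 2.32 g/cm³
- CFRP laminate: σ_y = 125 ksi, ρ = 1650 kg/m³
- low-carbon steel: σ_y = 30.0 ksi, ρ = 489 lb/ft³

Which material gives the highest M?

Convert each candidate to consistent units, then evaluate M:
  PEEK: σ_y = 90.90 MPa, ρ = 1310 kg/m³
  silicon nitride: σ_y = 868.7 MPa, ρ = 3252 kg/m³
  concrete: σ_y = 36.40 MPa, ρ = 2320 kg/m³
  CFRP laminate: σ_y = 861.8 MPa, ρ = 1650 kg/m³
  low-carbon steel: σ_y = 206.8 MPa, ρ = 7833 kg/m³
  CFRP laminate: M = 522 kN·m/kg
  silicon nitride: M = 267 kN·m/kg
  PEEK: M = 69.4 kN·m/kg
  low-carbon steel: M = 26.4 kN·m/kg
  concrete: M = 15.7 kN·m/kg
Highest index: CFRP laminate.

CFRP laminate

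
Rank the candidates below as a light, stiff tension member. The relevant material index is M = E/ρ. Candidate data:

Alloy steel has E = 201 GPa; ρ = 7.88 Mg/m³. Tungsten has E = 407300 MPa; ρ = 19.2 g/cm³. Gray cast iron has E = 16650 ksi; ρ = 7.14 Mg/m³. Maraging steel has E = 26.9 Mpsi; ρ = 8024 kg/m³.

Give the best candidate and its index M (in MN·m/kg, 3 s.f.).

After converting to SI:
  alloy steel: E = 201.0 GPa, ρ = 7880 kg/m³
  tungsten: E = 407.3 GPa, ρ = 19200 kg/m³
  gray cast iron: E = 114.8 GPa, ρ = 7140 kg/m³
  maraging steel: E = 185.5 GPa, ρ = 8024 kg/m³
  alloy steel: M = 25.5 MN·m/kg
  maraging steel: M = 23.1 MN·m/kg
  tungsten: M = 21.2 MN·m/kg
  gray cast iron: M = 16.1 MN·m/kg
Alloy steel ranks first.

alloy steel, M = 25.5 MN·m/kg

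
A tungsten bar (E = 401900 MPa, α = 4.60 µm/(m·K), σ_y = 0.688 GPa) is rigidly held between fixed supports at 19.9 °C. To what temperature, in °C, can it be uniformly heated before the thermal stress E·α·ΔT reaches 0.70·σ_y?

280 °C

E = 401900 MPa = 401.9 GPa.
σ_y = 0.688 GPa = 688.0 MPa.
E·α·ΔT = 481.6 MPa ⇒ ΔT = 481.6 / (401.9×10³ × 4.60×10⁻⁶) = 260.5 K.
T = 19.9 + 260.5 = 280.4 °C.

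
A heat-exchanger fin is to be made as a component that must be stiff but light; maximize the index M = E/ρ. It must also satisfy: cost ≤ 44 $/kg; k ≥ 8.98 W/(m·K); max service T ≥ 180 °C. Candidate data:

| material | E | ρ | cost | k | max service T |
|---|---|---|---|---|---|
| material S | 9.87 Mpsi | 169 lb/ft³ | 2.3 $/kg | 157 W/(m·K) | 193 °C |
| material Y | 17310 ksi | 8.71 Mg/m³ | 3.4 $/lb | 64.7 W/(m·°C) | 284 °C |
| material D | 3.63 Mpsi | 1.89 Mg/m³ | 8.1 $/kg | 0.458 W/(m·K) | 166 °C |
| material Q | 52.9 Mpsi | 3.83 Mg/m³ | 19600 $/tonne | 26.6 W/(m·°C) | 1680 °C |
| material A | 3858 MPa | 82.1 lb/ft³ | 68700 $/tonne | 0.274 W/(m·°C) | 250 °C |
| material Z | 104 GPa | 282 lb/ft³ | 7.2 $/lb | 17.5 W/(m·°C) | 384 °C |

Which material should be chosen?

material Q

Screen on constraints: cost ≤ 44 $/kg; k ≥ 8.98 W/(m·K); max service T ≥ 180 °C. Survivors: material S, material Y, material Q, material Z.
In SI units:
  material S: E = 68.05 GPa, ρ = 2707 kg/m³
  material Y: E = 119.3 GPa, ρ = 8710 kg/m³
  material Q: E = 364.7 GPa, ρ = 3830 kg/m³
  material Z: E = 104.0 GPa, ρ = 4517 kg/m³
  material Q: M = 95.2 MN·m/kg
  material S: M = 25.1 MN·m/kg
  material Z: M = 23.0 MN·m/kg
  material Y: M = 13.7 MN·m/kg
Material Q has the largest M.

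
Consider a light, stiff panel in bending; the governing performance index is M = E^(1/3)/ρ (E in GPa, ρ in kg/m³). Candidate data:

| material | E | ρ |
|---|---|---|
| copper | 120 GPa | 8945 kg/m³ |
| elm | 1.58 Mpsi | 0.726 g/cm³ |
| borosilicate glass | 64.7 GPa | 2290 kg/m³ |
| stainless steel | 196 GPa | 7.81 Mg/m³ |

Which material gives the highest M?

elm

After converting to SI:
  copper: E = 120.0 GPa, ρ = 8945 kg/m³
  elm: E = 10.89 GPa, ρ = 726.0 kg/m³
  borosilicate glass: E = 64.70 GPa, ρ = 2290 kg/m³
  stainless steel: E = 196.0 GPa, ρ = 7810 kg/m³
  elm: M = 3.05×10⁻³
  borosilicate glass: M = 1.75×10⁻³
  stainless steel: M = 0.744×10⁻³
  copper: M = 0.551×10⁻³
The maximum is for elm.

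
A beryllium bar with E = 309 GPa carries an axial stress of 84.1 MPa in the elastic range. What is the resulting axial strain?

2.72×10⁻⁴

ε = σ/E = 84.1 / 309000 = 2.72×10⁻⁴.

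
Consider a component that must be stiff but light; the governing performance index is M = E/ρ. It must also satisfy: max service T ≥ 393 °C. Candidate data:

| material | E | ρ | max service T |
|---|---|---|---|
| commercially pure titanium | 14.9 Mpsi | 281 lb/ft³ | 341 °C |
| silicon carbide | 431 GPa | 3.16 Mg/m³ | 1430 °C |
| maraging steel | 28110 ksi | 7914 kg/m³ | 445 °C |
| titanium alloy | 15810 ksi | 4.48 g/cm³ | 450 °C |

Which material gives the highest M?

Screen on constraints: max service T ≥ 393 °C. Survivors: silicon carbide, maraging steel, titanium alloy.
Convert each candidate to consistent units, then evaluate M:
  silicon carbide: E = 431.0 GPa, ρ = 3160 kg/m³
  maraging steel: E = 193.8 GPa, ρ = 7914 kg/m³
  titanium alloy: E = 109.0 GPa, ρ = 4480 kg/m³
  silicon carbide: M = 136 MN·m/kg
  maraging steel: M = 24.5 MN·m/kg
  titanium alloy: M = 24.3 MN·m/kg
Silicon carbide has the largest M.

silicon carbide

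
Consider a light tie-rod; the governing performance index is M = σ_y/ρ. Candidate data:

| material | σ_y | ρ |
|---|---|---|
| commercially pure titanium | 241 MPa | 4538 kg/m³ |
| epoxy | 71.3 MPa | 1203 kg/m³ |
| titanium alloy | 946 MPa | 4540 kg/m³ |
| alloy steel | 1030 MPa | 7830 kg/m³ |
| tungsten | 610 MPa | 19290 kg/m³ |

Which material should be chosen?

Computing M directly (units already consistent):
  titanium alloy: M = 208 kN·m/kg
  alloy steel: M = 132 kN·m/kg
  epoxy: M = 59.3 kN·m/kg
  commercially pure titanium: M = 53.1 kN·m/kg
  tungsten: M = 31.6 kN·m/kg
Highest index: titanium alloy.

titanium alloy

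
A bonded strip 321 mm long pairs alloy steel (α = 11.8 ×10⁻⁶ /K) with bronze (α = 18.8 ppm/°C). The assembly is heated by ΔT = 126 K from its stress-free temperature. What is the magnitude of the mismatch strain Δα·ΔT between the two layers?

Δα = |11.8 − 18.8|×10⁻⁶/K = 7.00×10⁻⁶/K.
Mismatch strain = Δα·ΔT = 7.00×10⁻⁶ × 126.0 = 8.82×10⁻⁴.

8.82×10⁻⁴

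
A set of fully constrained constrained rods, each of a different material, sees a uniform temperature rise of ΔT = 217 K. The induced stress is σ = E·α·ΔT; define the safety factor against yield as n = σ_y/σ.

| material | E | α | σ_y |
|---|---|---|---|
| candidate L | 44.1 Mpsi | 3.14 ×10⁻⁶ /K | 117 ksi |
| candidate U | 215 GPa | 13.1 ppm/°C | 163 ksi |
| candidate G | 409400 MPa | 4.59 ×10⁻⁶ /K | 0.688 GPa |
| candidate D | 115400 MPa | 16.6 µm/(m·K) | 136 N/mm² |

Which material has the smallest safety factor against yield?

With everything in SI (GPa, ×10⁻⁶/K, MPa):
  candidate L: E = 304.1, α = 3.14, σ_y = 806.7 → σ = 207 MPa, n = 3.89
  candidate U: E = 215.0, α = 13.1, σ_y = 1124 → σ = 611 MPa, n = 1.84
  candidate G: E = 409.4, α = 4.59, σ_y = 688.0 → σ = 408 MPa, n = 1.69
  candidate D: E = 115.4, α = 16.6, σ_y = 136.0 → σ = 416 MPa, n = 0.327
Smallest n: candidate D with n = 0.327.

candidate D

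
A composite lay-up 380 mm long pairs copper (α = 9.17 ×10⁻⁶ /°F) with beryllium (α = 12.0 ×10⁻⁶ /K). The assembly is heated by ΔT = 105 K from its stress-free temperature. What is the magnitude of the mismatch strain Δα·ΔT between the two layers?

copper: α = 9.17×10⁻⁶/°F × 9/5 = 16.5×10⁻⁶/K.
Δα = |16.5 − 12.0|×10⁻⁶/K = 4.51×10⁻⁶/K.
Mismatch strain = Δα·ΔT = 4.51×10⁻⁶ × 105.0 = 4.73×10⁻⁴.

4.73×10⁻⁴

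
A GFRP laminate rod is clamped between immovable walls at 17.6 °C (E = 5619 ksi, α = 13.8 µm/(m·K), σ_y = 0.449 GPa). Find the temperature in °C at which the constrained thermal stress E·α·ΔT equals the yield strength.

E = 5619 ksi = 38.74 GPa.
σ_y = 0.449 GPa = 449.0 MPa.
E·α·ΔT = 449.0 MPa ⇒ ΔT = 449.0 / (38.74×10³ × 13.8×10⁻⁶) = 839.8 K.
T = 17.6 + 839.8 = 857.4 °C.

857 °C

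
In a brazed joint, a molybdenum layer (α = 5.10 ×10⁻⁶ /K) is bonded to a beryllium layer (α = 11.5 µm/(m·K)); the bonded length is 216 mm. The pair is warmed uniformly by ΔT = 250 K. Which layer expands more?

beryllium

α(molybdenum) = 5.10×10⁻⁶/K vs α(beryllium) = 11.5×10⁻⁶/K.
Higher α expands more for the same ΔT: beryllium.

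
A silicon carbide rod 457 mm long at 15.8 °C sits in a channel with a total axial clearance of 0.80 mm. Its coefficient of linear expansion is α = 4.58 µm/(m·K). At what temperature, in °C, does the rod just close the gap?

α·L₀·ΔT = 0.8 mm ⇒ ΔT = 0.8 / (4.58×10⁻⁶ × 457.0) = 382.2 K.
T = 15.8 + 382.2 = 398.0 °C.

398 °C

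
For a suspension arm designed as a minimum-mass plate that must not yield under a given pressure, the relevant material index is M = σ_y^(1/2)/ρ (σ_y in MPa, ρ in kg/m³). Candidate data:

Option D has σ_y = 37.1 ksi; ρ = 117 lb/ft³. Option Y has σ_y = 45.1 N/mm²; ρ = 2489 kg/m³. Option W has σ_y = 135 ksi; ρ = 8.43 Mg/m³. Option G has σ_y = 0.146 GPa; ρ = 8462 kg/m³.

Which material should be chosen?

After converting to SI:
  option D: σ_y = 255.8 MPa, ρ = 1874 kg/m³
  option Y: σ_y = 45.10 MPa, ρ = 2489 kg/m³
  option W: σ_y = 930.8 MPa, ρ = 8430 kg/m³
  option G: σ_y = 146.0 MPa, ρ = 8462 kg/m³
  option D: M = 8.53×10⁻³
  option W: M = 3.62×10⁻³
  option Y: M = 2.70×10⁻³
  option G: M = 1.43×10⁻³
Option D ranks first.

option D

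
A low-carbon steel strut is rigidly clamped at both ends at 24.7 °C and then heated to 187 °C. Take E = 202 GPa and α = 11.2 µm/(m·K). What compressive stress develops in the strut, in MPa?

367 MPa

ΔT = 162.3 K. Constrained thermal stress σ = E·α·ΔT = 202.0×10³ MPa × 11.2×10⁻⁶ × 162.3 = 367 MPa (compressive).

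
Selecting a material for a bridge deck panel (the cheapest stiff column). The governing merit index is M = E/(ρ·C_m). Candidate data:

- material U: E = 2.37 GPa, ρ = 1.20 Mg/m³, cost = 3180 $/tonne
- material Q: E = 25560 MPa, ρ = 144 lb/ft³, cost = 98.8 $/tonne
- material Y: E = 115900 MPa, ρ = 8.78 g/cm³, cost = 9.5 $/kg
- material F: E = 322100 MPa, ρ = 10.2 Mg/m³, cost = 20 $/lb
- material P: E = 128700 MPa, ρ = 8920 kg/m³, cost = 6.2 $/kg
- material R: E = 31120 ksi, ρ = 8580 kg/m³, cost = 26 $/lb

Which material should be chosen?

material Q

Putting every candidate on a common basis:
  material U: E = 2.370 GPa, ρ = 1200 kg/m³, cost = 3.180 $/kg
  material Q: E = 25.56 GPa, ρ = 2307 kg/m³, cost = 0.09880 $/kg
  material Y: E = 115.9 GPa, ρ = 8780 kg/m³, cost = 9.500 $/kg
  material F: E = 322.1 GPa, ρ = 10200 kg/m³, cost = 44.09 $/kg
  material P: E = 128.7 GPa, ρ = 8920 kg/m³, cost = 6.200 $/kg
  material R: E = 214.6 GPa, ρ = 8580 kg/m³, cost = 57.32 $/kg
  material Q: M = 112 MN·m per $
  material P: M = 2.33 MN·m per $
  material Y: M = 1.39 MN·m per $
  material F: M = 0.716 MN·m per $
  material U: M = 0.621 MN·m per $
  material R: M = 0.436 MN·m per $
Highest index: material Q.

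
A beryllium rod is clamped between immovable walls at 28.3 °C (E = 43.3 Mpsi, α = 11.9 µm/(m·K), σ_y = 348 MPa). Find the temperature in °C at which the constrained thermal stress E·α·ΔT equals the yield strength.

E = 43.3 Mpsi = 298.5 GPa.
E·α·ΔT = 348.0 MPa ⇒ ΔT = 348.0 / (298.5×10³ × 11.9×10⁻⁶) = 97.95 K.
T = 28.3 + 97.95 = 126.3 °C.

126 °C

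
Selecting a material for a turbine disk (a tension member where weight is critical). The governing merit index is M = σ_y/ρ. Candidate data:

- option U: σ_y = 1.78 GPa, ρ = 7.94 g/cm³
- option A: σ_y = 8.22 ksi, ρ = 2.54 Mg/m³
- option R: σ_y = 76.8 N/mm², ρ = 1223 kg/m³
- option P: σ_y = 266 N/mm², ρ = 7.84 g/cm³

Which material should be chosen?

option U

In SI units:
  option U: σ_y = 1780 MPa, ρ = 7940 kg/m³
  option A: σ_y = 56.67 MPa, ρ = 2540 kg/m³
  option R: σ_y = 76.80 MPa, ρ = 1223 kg/m³
  option P: σ_y = 266.0 MPa, ρ = 7840 kg/m³
  option U: M = 224 kN·m/kg
  option R: M = 62.8 kN·m/kg
  option P: M = 33.9 kN·m/kg
  option A: M = 22.3 kN·m/kg
Highest index: option U.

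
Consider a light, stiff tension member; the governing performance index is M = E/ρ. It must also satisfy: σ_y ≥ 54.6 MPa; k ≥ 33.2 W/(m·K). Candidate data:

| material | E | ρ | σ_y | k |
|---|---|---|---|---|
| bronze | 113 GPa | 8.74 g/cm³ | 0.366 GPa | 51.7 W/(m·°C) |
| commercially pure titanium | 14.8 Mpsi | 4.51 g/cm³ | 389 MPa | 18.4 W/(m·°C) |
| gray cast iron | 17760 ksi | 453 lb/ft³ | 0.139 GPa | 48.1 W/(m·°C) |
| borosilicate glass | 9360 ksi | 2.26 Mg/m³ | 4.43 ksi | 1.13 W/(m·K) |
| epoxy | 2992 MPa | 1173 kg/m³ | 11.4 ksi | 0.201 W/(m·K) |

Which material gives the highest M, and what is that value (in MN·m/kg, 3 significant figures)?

gray cast iron, M = 16.9 MN·m/kg

Screen on constraints: σ_y ≥ 54.6 MPa; k ≥ 33.2 W/(m·K). Survivors: bronze, gray cast iron.
Putting every candidate on a common basis:
  bronze: E = 113.0 GPa, ρ = 8740 kg/m³
  gray cast iron: E = 122.5 GPa, ρ = 7256 kg/m³
  gray cast iron: M = 16.9 MN·m/kg
  bronze: M = 12.9 MN·m/kg
Gray cast iron ranks first.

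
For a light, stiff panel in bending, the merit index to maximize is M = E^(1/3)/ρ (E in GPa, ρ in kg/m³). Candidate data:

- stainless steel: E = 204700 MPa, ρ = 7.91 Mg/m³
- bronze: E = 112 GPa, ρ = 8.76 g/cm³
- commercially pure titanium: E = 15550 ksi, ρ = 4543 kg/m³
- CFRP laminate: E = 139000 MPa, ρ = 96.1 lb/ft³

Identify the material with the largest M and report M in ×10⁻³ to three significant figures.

Convert each candidate to consistent units, then evaluate M:
  stainless steel: E = 204.7 GPa, ρ = 7910 kg/m³
  bronze: E = 112.0 GPa, ρ = 8760 kg/m³
  commercially pure titanium: E = 107.2 GPa, ρ = 4543 kg/m³
  CFRP laminate: E = 139.0 GPa, ρ = 1539 kg/m³
  CFRP laminate: M = 3.37×10⁻³
  commercially pure titanium: M = 1.05×10⁻³
  stainless steel: M = 0.745×10⁻³
  bronze: M = 0.550×10⁻³
The maximum is for CFRP laminate.

CFRP laminate, M = 3.37×10⁻³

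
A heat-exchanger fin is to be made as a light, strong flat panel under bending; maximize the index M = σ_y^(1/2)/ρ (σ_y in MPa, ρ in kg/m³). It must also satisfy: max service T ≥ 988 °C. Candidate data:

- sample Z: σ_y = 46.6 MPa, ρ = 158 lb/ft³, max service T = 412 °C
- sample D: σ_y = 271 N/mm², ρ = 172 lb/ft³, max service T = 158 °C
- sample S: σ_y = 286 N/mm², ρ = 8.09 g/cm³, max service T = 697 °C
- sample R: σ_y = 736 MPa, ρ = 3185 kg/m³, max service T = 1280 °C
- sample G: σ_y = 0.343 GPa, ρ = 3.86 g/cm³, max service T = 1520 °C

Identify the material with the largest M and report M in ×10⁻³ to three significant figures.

Screen on constraints: max service T ≥ 988 °C. Survivors: sample R, sample G.
Convert each candidate to consistent units, then evaluate M:
  sample R: σ_y = 736.0 MPa, ρ = 3185 kg/m³
  sample G: σ_y = 343.0 MPa, ρ = 3860 kg/m³
  sample R: M = 8.52×10⁻³
  sample G: M = 4.80×10⁻³
Sample R has the largest M.

sample R, M = 8.52×10⁻³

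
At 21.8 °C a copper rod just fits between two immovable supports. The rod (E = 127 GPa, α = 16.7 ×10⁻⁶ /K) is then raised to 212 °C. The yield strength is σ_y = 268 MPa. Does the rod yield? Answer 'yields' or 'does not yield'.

yields

ΔT = 190.2 K. Constrained thermal stress σ = E·α·ΔT = 127.0×10³ MPa × 16.7×10⁻⁶ × 190.2 = 403 MPa (compressive).
Compare to σ_y = 268 MPa: σ ≥ σ_y, so it yields.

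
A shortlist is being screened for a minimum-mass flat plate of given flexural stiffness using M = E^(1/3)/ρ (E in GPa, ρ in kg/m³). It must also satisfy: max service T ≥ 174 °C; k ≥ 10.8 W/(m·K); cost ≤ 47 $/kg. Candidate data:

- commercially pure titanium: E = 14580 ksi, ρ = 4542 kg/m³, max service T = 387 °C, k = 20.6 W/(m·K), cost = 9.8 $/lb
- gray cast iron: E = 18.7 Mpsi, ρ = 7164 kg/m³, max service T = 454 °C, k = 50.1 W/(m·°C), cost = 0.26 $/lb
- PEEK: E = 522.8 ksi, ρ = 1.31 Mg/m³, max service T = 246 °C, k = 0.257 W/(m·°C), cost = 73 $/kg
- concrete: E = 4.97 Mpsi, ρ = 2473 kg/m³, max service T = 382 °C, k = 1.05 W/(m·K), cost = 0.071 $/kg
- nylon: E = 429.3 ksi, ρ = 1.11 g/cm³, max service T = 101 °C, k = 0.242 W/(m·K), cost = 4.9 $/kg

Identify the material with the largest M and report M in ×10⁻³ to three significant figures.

Screen on constraints: max service T ≥ 174 °C; k ≥ 10.8 W/(m·K); cost ≤ 47 $/kg. Survivors: commercially pure titanium, gray cast iron.
Normalizing units and computing the index:
  commercially pure titanium: E = 100.5 GPa, ρ = 4542 kg/m³
  gray cast iron: E = 128.9 GPa, ρ = 7164 kg/m³
  commercially pure titanium: M = 1.02×10⁻³
  gray cast iron: M = 0.705×10⁻³
Commercially pure titanium has the largest M.

commercially pure titanium, M = 1.02×10⁻³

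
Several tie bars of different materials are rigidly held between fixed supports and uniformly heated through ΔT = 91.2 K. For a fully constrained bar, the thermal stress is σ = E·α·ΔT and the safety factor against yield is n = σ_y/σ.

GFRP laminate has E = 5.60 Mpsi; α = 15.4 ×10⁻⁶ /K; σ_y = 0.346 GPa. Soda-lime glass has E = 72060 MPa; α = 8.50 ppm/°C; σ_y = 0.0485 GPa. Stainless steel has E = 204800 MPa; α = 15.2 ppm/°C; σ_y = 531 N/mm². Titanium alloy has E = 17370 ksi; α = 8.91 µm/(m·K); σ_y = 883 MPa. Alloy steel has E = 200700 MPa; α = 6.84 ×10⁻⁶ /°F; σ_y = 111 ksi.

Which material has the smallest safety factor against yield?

soda-lime glass

Per material, after unit conversion:
  GFRP laminate: E = 38.61, α = 15.4, σ_y = 346.0 → σ = 54.2 MPa, n = 6.38
  soda-lime glass: E = 72.06, α = 8.50, σ_y = 48.50 → σ = 55.9 MPa, n = 0.868
  stainless steel: E = 204.8, α = 15.2, σ_y = 531.0 → σ = 284 MPa, n = 1.87
  titanium alloy: E = 119.8, α = 8.91, σ_y = 883.0 → σ = 97.3 MPa, n = 9.07
  alloy steel: E = 200.7, α = 12.3, σ_y = 765.3 → σ = 225 MPa, n = 3.40
Smallest n: soda-lime glass with n = 0.868.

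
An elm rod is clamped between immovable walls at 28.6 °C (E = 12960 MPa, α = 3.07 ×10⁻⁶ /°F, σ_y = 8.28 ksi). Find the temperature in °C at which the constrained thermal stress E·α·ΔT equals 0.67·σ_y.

E = 12960 MPa = 12.96 GPa.
α = 3.07×10⁻⁶/°F × 9/5 = 5.53×10⁻⁶/K.
σ_y = 8.28 ksi = 57.09 MPa.
E·α·ΔT = 38.25 MPa ⇒ ΔT = 38.25 / (12.96×10³ × 5.53×10⁻⁶) = 534.1 K.
T = 28.6 + 534.1 = 562.7 °C.

563 °C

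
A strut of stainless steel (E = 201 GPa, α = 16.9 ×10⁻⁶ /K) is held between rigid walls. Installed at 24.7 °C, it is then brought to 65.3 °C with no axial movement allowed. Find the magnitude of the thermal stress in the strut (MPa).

138 MPa

ΔT = 40.60 K. Constrained thermal stress σ = E·α·ΔT = 201.0×10³ MPa × 16.9×10⁻⁶ × 40.60 = 138 MPa (compressive).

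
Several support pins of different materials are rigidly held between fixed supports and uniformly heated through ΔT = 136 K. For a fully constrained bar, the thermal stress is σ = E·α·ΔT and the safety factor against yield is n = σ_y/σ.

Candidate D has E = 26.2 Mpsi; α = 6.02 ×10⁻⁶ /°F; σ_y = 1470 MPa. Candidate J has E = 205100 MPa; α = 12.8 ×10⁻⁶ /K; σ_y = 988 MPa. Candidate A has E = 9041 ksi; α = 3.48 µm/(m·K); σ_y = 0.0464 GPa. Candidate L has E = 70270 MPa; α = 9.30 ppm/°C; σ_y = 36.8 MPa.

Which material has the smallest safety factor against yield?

Per material, after unit conversion:
  candidate D: E = 180.6, α = 10.8, σ_y = 1470 → σ = 266 MPa, n = 5.52
  candidate J: E = 205.1, α = 12.8, σ_y = 988.0 → σ = 357 MPa, n = 2.77
  candidate A: E = 62.34, α = 3.48, σ_y = 46.40 → σ = 29.5 MPa, n = 1.57
  candidate L: E = 70.27, α = 9.30, σ_y = 36.80 → σ = 88.9 MPa, n = 0.414
Smallest n: candidate L with n = 0.414.

candidate L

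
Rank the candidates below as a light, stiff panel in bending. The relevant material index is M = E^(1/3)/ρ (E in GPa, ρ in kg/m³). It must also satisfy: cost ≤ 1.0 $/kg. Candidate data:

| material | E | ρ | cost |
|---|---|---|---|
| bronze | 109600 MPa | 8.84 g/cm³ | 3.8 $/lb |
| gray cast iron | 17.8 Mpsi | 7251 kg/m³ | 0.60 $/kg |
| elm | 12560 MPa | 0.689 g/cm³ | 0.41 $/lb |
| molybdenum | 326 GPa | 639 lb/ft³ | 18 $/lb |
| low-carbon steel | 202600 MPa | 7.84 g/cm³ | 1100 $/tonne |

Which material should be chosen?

elm

Screen on constraints: cost ≤ 1.0 $/kg. Survivors: gray cast iron, elm.
Normalizing units and computing the index:
  gray cast iron: E = 122.7 GPa, ρ = 7251 kg/m³
  elm: E = 12.56 GPa, ρ = 689.0 kg/m³
  elm: M = 3.37×10⁻³
  gray cast iron: M = 0.685×10⁻³
The maximum is for elm.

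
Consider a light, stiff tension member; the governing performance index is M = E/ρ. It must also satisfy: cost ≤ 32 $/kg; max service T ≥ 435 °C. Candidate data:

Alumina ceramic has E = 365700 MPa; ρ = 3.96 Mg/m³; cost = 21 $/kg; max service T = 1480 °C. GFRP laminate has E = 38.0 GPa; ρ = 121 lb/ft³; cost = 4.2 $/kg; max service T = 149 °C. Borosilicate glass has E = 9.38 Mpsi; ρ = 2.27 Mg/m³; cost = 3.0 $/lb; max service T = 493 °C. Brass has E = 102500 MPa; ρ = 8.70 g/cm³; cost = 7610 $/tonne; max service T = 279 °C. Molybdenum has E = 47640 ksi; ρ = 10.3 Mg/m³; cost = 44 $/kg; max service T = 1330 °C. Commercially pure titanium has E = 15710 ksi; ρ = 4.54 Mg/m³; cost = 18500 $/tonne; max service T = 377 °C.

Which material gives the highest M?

Screen on constraints: cost ≤ 32 $/kg; max service T ≥ 435 °C. Survivors: alumina ceramic, borosilicate glass.
After converting to SI:
  alumina ceramic: E = 365.7 GPa, ρ = 3960 kg/m³
  borosilicate glass: E = 64.67 GPa, ρ = 2270 kg/m³
  alumina ceramic: M = 92.3 MN·m/kg
  borosilicate glass: M = 28.5 MN·m/kg
Alumina ceramic has the largest M.

alumina ceramic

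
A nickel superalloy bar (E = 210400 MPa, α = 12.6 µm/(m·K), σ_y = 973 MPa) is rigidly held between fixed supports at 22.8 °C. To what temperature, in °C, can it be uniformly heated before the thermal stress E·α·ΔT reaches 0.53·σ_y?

E = 210400 MPa = 210.4 GPa.
E·α·ΔT = 515.7 MPa ⇒ ΔT = 515.7 / (210.4×10³ × 12.6×10⁻⁶) = 194.5 K.
T = 22.8 + 194.5 = 217.3 °C.

217 °C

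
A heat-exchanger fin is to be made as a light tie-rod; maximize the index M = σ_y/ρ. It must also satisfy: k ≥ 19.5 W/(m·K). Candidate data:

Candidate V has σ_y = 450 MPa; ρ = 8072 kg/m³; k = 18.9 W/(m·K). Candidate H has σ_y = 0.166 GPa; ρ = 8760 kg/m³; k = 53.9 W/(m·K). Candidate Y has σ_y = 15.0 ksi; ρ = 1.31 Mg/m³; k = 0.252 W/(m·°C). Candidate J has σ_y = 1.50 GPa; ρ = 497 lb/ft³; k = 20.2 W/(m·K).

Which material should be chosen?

candidate J

Screen on constraints: k ≥ 19.5 W/(m·K). Survivors: candidate H, candidate J.
Normalizing units and computing the index:
  candidate H: σ_y = 166.0 MPa, ρ = 8760 kg/m³
  candidate J: σ_y = 1500 MPa, ρ = 7961 kg/m³
  candidate J: M = 188 kN·m/kg
  candidate H: M = 18.9 kN·m/kg
The maximum is for candidate J.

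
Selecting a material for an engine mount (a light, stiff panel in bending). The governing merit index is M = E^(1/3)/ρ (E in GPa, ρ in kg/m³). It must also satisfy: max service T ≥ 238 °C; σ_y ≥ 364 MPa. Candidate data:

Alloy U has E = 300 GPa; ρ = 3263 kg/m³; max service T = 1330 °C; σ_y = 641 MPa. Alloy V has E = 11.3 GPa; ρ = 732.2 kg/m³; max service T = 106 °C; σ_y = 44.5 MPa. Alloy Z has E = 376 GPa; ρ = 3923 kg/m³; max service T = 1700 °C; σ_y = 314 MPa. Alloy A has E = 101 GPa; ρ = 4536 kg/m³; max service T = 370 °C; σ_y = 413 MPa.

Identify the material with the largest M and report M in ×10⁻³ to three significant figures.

Screen on constraints: max service T ≥ 238 °C; σ_y ≥ 364 MPa. Survivors: alloy U, alloy A.
Computing M directly (units already consistent):
  alloy U: M = 2.05×10⁻³
  alloy A: M = 1.03×10⁻³
Alloy U has the largest M.

alloy U, M = 2.05×10⁻³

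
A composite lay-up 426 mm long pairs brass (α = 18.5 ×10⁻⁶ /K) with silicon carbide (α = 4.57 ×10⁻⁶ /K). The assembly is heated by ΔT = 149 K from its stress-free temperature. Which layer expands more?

α(brass) = 18.5×10⁻⁶/K vs α(silicon carbide) = 4.57×10⁻⁶/K.
Higher α expands more for the same ΔT: brass.

brass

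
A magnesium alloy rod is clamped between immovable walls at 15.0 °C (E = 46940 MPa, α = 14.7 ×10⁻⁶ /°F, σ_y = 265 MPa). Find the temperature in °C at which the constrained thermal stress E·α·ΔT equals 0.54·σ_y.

E = 46940 MPa = 46.94 GPa.
α = 14.7×10⁻⁶/°F × 9/5 = 26.5×10⁻⁶/K.
E·α·ΔT = 143.1 MPa ⇒ ΔT = 143.1 / (46.94×10³ × 26.5×10⁻⁶) = 115.2 K.
T = 15.0 + 115.2 = 130.2 °C.

130 °C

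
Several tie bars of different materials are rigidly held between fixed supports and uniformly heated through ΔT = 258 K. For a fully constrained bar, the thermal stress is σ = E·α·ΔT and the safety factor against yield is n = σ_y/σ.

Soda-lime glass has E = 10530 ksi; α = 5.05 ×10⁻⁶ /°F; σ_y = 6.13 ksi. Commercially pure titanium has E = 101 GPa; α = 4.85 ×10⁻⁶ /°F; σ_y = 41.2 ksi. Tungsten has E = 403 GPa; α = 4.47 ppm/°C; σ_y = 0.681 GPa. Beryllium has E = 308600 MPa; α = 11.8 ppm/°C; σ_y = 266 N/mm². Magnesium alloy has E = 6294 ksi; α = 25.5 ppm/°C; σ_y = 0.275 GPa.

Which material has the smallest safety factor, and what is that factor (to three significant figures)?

soda-lime glass, n = 0.248

In consistent units (E in GPa, α in ×10⁻⁶/K, σ_y in MPa):
  soda-lime glass: E = 72.60, α = 9.09, σ_y = 42.26 → σ = 170 MPa, n = 0.248
  commercially pure titanium: E = 101.0, α = 8.73, σ_y = 284.1 → σ = 227 MPa, n = 1.25
  tungsten: E = 403.0, α = 4.47, σ_y = 681.0 → σ = 465 MPa, n = 1.47
  beryllium: E = 308.6, α = 11.8, σ_y = 266.0 → σ = 940 MPa, n = 0.283
  magnesium alloy: E = 43.40, α = 25.5, σ_y = 275.0 → σ = 285 MPa, n = 0.963
Soda-lime glass has the lowest safety factor, n = 0.248.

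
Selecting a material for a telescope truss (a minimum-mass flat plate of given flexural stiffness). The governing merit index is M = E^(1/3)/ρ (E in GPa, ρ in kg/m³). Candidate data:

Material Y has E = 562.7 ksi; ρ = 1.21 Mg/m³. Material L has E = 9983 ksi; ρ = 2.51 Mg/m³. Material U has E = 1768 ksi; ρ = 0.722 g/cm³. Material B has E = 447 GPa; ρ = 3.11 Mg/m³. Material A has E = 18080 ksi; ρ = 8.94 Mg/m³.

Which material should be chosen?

material U

In SI units:
  material Y: E = 3.880 GPa, ρ = 1210 kg/m³
  material L: E = 68.83 GPa, ρ = 2510 kg/m³
  material U: E = 12.19 GPa, ρ = 722.0 kg/m³
  material B: E = 447.0 GPa, ρ = 3110 kg/m³
  material A: E = 124.7 GPa, ρ = 8940 kg/m³
  material U: M = 3.19×10⁻³
  material B: M = 2.46×10⁻³
  material L: M = 1.63×10⁻³
  material Y: M = 1.30×10⁻³
  material A: M = 0.559×10⁻³
Highest index: material U.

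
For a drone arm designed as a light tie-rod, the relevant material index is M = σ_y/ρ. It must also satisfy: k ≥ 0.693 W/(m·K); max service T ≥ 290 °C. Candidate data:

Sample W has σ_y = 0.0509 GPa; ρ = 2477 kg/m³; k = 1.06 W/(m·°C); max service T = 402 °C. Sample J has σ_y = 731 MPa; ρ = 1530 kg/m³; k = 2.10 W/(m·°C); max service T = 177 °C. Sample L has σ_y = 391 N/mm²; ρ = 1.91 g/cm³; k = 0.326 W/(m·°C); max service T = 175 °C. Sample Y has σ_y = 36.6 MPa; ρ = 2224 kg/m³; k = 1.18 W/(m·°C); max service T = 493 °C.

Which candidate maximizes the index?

Screen on constraints: k ≥ 0.693 W/(m·K); max service T ≥ 290 °C. Survivors: sample W, sample Y.
In SI units:
  sample W: σ_y = 50.90 MPa, ρ = 2477 kg/m³
  sample Y: σ_y = 36.60 MPa, ρ = 2224 kg/m³
  sample W: M = 20.5 kN·m/kg
  sample Y: M = 16.5 kN·m/kg
Highest index: sample W.

sample W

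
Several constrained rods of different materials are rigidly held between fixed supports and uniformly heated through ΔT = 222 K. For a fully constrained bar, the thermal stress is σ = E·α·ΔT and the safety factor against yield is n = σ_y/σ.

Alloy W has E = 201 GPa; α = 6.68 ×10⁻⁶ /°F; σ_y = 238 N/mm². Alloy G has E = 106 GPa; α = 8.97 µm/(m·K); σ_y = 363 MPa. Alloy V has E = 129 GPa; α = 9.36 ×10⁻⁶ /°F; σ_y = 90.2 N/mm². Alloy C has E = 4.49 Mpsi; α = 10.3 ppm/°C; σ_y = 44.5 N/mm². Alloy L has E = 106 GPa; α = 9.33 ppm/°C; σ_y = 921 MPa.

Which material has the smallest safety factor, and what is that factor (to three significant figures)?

With everything in SI (GPa, ×10⁻⁶/K, MPa):
  alloy W: E = 201.0, α = 12.0, σ_y = 238.0 → σ = 537 MPa, n = 0.444
  alloy G: E = 106.0, α = 8.97, σ_y = 363.0 → σ = 211 MPa, n = 1.72
  alloy V: E = 129.0, α = 16.8, σ_y = 90.20 → σ = 482 MPa, n = 0.187
  alloy C: E = 30.96, α = 10.3, σ_y = 44.50 → σ = 70.8 MPa, n = 0.629
  alloy L: E = 106.0, α = 9.33, σ_y = 921.0 → σ = 220 MPa, n = 4.19
The minimum is alloy V at n = 0.187.

alloy V, n = 0.187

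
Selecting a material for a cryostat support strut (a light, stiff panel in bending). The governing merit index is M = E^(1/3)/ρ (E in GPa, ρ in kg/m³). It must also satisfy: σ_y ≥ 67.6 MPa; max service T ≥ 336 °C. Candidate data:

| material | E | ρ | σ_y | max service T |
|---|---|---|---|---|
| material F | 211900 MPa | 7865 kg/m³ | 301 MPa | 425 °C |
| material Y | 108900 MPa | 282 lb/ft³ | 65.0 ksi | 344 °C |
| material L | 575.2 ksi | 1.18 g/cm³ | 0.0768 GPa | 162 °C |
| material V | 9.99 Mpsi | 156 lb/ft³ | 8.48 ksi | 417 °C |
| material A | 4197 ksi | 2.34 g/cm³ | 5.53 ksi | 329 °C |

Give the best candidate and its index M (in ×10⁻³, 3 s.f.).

material Y, M = 1.06×10⁻³

Screen on constraints: σ_y ≥ 67.6 MPa; max service T ≥ 336 °C. Survivors: material F, material Y.
Putting every candidate on a common basis:
  material F: E = 211.9 GPa, ρ = 7865 kg/m³
  material Y: E = 108.9 GPa, ρ = 4517 kg/m³
  material Y: M = 1.06×10⁻³
  material F: M = 0.758×10⁻³
The maximum is for material Y.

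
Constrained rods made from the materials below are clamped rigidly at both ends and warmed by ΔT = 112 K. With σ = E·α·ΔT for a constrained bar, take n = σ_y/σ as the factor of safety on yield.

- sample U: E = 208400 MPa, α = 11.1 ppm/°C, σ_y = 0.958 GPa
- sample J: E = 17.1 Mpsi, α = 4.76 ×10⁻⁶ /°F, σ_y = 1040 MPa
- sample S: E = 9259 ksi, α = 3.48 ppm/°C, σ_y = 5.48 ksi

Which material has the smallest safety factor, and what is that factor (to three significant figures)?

sample S, n = 1.52

Per material, after unit conversion:
  sample U: E = 208.4, α = 11.1, σ_y = 958.0 → σ = 259 MPa, n = 3.70
  sample J: E = 117.9, α = 8.57, σ_y = 1040 → σ = 113 MPa, n = 9.19
  sample S: E = 63.84, α = 3.48, σ_y = 37.78 → σ = 24.9 MPa, n = 1.52
Smallest n: sample S with n = 1.52.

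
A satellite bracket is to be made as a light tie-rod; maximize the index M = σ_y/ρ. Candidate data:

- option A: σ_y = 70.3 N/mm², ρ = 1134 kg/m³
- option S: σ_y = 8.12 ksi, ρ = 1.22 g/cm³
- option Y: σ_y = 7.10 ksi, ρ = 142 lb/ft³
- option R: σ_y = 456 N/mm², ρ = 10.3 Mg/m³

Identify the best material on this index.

Normalizing units and computing the index:
  option A: σ_y = 70.30 MPa, ρ = 1134 kg/m³
  option S: σ_y = 55.99 MPa, ρ = 1220 kg/m³
  option Y: σ_y = 48.95 MPa, ρ = 2275 kg/m³
  option R: σ_y = 456.0 MPa, ρ = 10300 kg/m³
  option A: M = 62.0 kN·m/kg
  option S: M = 45.9 kN·m/kg
  option R: M = 44.3 kN·m/kg
  option Y: M = 21.5 kN·m/kg
Highest index: option A.

option A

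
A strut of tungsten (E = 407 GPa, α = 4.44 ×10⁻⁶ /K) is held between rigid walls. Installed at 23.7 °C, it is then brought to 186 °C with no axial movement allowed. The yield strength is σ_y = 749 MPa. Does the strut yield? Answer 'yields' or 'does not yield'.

does not yield

ΔT = 162.3 K. Constrained thermal stress σ = E·α·ΔT = 407.0×10³ MPa × 4.44×10⁻⁶ × 162.3 = 293 MPa (compressive).
Compare to σ_y = 749 MPa: σ < σ_y, so it does not yield.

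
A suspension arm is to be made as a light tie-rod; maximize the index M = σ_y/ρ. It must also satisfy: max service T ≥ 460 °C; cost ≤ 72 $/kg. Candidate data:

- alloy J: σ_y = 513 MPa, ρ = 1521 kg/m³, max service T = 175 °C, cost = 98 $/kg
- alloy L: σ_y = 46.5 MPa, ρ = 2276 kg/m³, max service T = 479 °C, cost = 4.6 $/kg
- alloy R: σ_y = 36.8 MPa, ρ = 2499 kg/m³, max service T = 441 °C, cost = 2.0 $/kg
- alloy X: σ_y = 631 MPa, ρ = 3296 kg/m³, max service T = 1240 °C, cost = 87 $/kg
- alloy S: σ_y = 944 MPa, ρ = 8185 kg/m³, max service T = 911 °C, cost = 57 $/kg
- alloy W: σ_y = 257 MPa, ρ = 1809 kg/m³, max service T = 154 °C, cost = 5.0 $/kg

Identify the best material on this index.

Screen on constraints: max service T ≥ 460 °C; cost ≤ 72 $/kg. Survivors: alloy L, alloy S.
Evaluate M for each candidate:
  alloy S: M = 115 kN·m/kg
  alloy L: M = 20.4 kN·m/kg
Highest index: alloy S.

alloy S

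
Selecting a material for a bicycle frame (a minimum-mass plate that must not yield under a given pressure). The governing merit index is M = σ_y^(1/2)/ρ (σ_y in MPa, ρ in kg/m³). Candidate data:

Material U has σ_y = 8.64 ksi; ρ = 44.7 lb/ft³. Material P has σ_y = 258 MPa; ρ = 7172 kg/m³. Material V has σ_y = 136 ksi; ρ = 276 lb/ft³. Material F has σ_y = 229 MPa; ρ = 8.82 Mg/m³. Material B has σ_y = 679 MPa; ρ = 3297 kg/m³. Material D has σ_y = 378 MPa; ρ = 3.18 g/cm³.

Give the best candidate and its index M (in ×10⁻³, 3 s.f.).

Normalizing units and computing the index:
  material U: σ_y = 59.57 MPa, ρ = 716.0 kg/m³
  material P: σ_y = 258.0 MPa, ρ = 7172 kg/m³
  material V: σ_y = 937.7 MPa, ρ = 4421 kg/m³
  material F: σ_y = 229.0 MPa, ρ = 8820 kg/m³
  material B: σ_y = 679.0 MPa, ρ = 3297 kg/m³
  material D: σ_y = 378.0 MPa, ρ = 3180 kg/m³
  material U: M = 10.8×10⁻³
  material B: M = 7.90×10⁻³
  material V: M = 6.93×10⁻³
  material D: M = 6.11×10⁻³
  material P: M = 2.24×10⁻³
  material F: M = 1.72×10⁻³
The maximum is for material U.

material U, M = 10.8×10⁻³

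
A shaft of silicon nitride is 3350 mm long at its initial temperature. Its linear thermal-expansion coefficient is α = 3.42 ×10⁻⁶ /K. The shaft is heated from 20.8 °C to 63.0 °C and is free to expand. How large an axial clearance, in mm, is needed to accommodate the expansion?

0.483 mm

ΔT = 63.0 − 20.8 = 42.20 K.
ΔL = α·L₀·ΔT = 3.42×10⁻⁶ × 3350 mm × 42.20 K = 0.483 mm.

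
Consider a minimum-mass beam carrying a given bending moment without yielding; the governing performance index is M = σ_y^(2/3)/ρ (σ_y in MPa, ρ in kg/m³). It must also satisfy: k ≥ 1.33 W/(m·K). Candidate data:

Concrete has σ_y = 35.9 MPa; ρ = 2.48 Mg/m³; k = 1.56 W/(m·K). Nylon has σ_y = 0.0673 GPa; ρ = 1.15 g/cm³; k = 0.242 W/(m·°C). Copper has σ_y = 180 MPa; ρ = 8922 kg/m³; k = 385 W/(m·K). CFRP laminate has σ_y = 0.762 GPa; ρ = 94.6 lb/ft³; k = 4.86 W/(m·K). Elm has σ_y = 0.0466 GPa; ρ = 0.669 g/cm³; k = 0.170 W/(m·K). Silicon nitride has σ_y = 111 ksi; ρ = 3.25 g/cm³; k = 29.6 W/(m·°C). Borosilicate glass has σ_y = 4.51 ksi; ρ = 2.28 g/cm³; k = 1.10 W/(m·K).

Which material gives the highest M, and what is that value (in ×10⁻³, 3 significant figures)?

Screen on constraints: k ≥ 1.33 W/(m·K). Survivors: concrete, copper, CFRP laminate, silicon nitride.
Convert each candidate to consistent units, then evaluate M:
  concrete: σ_y = 35.90 MPa, ρ = 2480 kg/m³
  copper: σ_y = 180.0 MPa, ρ = 8922 kg/m³
  CFRP laminate: σ_y = 762.0 MPa, ρ = 1515 kg/m³
  silicon nitride: σ_y = 765.3 MPa, ρ = 3250 kg/m³
  CFRP laminate: M = 55.1×10⁻³
  silicon nitride: M = 25.7×10⁻³
  concrete: M = 4.39×10⁻³
  copper: M = 3.57×10⁻³
The maximum is for CFRP laminate.

CFRP laminate, M = 55.1×10⁻³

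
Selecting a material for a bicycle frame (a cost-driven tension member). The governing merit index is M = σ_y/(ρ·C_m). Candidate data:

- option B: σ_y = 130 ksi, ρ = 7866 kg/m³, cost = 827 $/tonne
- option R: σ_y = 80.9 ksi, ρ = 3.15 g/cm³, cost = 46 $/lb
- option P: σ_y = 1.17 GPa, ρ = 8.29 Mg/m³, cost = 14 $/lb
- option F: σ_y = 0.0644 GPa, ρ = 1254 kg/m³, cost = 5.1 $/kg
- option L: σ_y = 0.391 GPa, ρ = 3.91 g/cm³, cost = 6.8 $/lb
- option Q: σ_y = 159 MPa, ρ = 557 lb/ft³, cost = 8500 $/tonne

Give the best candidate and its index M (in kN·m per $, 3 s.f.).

Convert each candidate to consistent units, then evaluate M:
  option B: σ_y = 896.3 MPa, ρ = 7866 kg/m³, cost = 0.8270 $/kg
  option R: σ_y = 557.8 MPa, ρ = 3150 kg/m³, cost = 101.4 $/kg
  option P: σ_y = 1170 MPa, ρ = 8290 kg/m³, cost = 30.86 $/kg
  option F: σ_y = 64.40 MPa, ρ = 1254 kg/m³, cost = 5.100 $/kg
  option L: σ_y = 391.0 MPa, ρ = 3910 kg/m³, cost = 14.99 $/kg
  option Q: σ_y = 159.0 MPa, ρ = 8922 kg/m³, cost = 8.500 $/kg
  option B: M = 138 kN·m per $
  option F: M = 10.1 kN·m per $
  option L: M = 6.67 kN·m per $
  option P: M = 4.57 kN·m per $
  option Q: M = 2.10 kN·m per $
  option R: M = 1.75 kN·m per $
Highest index: option B.

option B, M = 138 kN·m per $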